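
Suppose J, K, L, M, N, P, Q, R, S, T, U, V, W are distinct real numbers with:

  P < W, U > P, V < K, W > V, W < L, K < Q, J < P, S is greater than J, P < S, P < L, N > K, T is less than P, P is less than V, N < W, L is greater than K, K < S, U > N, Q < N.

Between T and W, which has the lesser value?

The relevant relations are T < P; P < V; V < K; K < Q; Q < N; N < W.
Together: T < P < V < K < Q < N < W.
So T < W; T is the smaller of the two.

T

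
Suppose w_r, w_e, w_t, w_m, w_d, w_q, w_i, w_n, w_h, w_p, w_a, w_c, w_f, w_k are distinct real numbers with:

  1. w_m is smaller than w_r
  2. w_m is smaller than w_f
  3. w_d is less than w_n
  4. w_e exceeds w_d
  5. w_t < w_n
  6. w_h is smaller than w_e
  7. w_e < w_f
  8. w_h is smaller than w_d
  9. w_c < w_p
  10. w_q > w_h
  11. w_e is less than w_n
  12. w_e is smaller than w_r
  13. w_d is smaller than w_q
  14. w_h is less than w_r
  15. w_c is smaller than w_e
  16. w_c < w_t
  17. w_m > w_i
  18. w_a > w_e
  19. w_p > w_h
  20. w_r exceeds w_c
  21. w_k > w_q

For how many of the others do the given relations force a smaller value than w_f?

6

The elements the relations force below w_f are w_c, w_h, w_d, w_e, w_i, w_m — no chain reaches any other.
That is 6.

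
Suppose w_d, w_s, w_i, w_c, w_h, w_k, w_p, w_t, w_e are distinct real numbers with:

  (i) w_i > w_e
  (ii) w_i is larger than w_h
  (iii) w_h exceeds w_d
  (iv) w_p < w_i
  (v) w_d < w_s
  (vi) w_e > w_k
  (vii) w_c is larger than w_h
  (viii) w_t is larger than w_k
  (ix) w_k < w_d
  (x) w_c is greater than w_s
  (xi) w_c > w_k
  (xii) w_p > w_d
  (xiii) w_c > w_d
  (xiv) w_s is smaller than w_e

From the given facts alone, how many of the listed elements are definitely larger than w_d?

From w_d the given relations immediately reach w_h, w_p, w_s, w_c.
From those, w_e, w_i — 6 in total.
Nothing else is reachable above w_d; 6 in all.

6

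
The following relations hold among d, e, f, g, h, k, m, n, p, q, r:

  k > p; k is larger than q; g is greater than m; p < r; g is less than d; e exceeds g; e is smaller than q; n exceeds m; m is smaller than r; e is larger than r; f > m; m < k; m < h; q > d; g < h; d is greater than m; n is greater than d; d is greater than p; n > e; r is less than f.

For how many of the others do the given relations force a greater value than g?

Directly above g: h, e, d.
One step further: n, q (5 so far).
One step further: k (6 so far).
Nothing else is reachable above g; 6 in all.

6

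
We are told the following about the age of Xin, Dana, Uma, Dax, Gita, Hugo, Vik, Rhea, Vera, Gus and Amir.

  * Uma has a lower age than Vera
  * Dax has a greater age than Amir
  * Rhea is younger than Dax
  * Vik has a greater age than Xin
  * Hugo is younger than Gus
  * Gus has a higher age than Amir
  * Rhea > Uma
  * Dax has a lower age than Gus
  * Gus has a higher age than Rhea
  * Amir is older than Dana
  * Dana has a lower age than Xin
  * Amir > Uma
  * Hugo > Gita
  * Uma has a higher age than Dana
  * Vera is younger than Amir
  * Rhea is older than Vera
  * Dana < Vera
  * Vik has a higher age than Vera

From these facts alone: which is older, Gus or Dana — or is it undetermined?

Following the relations from Dana: Dana < Uma < Amir < Dax < Gus.
So Gus is older.

Gus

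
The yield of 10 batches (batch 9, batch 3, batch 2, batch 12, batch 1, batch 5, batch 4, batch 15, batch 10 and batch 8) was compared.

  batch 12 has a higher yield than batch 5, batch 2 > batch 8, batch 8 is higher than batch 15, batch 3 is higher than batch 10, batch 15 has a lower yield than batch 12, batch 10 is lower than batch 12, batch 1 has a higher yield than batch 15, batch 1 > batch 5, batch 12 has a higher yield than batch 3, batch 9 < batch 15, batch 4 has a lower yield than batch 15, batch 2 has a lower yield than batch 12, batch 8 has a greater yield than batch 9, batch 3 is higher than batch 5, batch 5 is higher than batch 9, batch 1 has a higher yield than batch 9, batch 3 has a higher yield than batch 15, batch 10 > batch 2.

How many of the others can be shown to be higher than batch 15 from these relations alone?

6

From batch 15 the given relations immediately reach batch 8, batch 1, batch 3, batch 12.
From those, batch 2 — 5 in total.
From those, batch 10 — 6 in total.
No other element is forced above batch 15 by the given relations, so the count is 6.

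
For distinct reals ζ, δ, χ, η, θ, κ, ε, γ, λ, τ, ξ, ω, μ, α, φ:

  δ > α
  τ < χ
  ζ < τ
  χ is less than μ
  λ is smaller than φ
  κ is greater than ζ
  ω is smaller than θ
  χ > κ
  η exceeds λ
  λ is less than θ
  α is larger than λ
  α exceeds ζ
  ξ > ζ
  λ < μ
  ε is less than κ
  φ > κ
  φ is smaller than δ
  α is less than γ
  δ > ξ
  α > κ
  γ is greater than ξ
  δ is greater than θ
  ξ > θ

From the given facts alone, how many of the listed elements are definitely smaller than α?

The elements the relations force below α are ζ, ε, λ, κ — no chain reaches any other.
That is 4.

4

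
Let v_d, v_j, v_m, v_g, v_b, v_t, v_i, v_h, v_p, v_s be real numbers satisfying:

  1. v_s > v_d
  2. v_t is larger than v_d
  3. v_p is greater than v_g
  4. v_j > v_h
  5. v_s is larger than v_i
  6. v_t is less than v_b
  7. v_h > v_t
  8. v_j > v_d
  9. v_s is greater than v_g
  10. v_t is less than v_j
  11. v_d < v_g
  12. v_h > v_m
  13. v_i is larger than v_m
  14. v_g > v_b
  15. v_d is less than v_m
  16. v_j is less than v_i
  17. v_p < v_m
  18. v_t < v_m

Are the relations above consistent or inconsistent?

consistent

Every relation is compatible with v_d < v_t < v_b < v_g < v_p < v_m < v_h < v_j < v_i < v_s; the set is consistent.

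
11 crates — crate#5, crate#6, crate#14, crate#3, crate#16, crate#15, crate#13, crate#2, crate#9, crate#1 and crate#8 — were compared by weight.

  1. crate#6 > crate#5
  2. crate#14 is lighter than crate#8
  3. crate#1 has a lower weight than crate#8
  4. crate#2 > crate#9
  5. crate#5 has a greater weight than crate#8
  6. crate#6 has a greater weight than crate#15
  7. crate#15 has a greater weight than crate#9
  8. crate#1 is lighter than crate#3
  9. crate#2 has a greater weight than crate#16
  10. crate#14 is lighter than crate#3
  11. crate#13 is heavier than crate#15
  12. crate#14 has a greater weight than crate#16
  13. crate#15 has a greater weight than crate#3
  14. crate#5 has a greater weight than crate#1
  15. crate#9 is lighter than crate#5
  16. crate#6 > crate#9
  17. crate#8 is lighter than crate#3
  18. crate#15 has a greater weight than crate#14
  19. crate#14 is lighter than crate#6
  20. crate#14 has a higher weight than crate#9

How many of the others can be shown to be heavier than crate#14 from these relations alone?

6

Directly above crate#14: crate#8, crate#3, crate#15, crate#6.
One step further: crate#5, crate#13 (6 so far).
Nothing else is reachable above crate#14; 6 in all.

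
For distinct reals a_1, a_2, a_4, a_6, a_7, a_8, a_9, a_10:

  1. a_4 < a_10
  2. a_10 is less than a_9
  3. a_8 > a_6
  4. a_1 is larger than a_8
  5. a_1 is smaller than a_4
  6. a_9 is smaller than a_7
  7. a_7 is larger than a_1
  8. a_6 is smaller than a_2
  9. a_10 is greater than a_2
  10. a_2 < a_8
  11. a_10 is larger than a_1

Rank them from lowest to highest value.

Nothing is placed below a_6, so it is least; from there a_6 < a_2; a_2 < a_8; a_8 < a_1; a_1 < a_4; a_4 < a_10; a_10 < a_9; a_9 < a_7, each given directly.

a_6 < a_2 < a_8 < a_1 < a_4 < a_10 < a_9 < a_7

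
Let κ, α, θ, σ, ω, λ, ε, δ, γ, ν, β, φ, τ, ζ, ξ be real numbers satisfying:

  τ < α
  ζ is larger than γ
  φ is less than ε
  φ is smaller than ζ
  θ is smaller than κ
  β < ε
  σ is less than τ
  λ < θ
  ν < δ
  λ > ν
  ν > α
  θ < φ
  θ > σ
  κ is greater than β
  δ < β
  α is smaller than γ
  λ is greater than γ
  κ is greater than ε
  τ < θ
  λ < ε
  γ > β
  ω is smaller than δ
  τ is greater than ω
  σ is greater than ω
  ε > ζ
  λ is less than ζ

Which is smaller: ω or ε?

ω

ω < σ < τ < α < ν < δ < β < γ < λ < θ < φ < ζ < ε, by transitivity through σ, τ, α, ν, δ, β, γ, λ, θ, φ, ζ.
So ω < ε; ω is the smaller of the two.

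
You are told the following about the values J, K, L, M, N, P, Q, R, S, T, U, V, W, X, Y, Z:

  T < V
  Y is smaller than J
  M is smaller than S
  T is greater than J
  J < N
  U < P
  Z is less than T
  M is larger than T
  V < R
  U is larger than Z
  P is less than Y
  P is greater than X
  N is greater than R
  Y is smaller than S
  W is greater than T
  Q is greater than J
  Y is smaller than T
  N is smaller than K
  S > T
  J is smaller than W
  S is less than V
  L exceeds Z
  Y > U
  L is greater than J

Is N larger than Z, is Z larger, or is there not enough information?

N

Chaining the given relations: Z < U < P < Y < J < T < M < S < V < R < N.
So N is larger.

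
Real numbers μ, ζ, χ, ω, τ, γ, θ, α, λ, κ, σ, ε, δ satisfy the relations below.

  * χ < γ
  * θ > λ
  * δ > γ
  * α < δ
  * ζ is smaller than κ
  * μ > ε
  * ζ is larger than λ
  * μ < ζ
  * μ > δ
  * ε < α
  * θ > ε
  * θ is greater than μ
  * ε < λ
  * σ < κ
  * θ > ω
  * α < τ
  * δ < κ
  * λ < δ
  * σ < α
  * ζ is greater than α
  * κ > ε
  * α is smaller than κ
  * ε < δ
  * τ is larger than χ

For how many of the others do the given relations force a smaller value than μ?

The elements the relations force below μ are χ, σ, γ, ε, α, λ, δ — no chain reaches any other.
That is 7.

7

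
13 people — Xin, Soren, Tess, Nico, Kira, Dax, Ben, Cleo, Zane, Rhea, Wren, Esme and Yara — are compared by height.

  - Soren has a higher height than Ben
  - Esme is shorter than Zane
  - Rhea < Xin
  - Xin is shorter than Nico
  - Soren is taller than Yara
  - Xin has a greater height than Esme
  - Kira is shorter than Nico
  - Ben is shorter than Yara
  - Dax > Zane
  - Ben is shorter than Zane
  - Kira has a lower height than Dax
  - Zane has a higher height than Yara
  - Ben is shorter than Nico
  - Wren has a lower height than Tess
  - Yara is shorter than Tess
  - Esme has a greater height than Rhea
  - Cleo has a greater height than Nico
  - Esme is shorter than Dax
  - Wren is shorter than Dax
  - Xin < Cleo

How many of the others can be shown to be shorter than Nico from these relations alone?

From Nico the given relations immediately reach Ben, Xin, Kira.
From those, Rhea, Esme — 5 in total.
No other element is forced below Nico by the given relations, so the count is 5.

5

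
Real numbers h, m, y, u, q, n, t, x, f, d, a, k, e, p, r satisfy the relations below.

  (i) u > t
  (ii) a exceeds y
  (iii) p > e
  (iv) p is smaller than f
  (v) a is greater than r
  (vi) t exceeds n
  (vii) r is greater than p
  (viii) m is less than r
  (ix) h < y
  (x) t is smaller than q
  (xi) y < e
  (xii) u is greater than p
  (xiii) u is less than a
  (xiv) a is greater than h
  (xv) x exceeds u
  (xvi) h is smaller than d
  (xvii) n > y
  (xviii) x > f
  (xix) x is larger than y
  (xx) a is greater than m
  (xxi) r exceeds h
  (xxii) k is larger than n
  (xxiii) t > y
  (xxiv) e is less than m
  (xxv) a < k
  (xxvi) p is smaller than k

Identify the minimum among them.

Chaining upward from h: directly above it, y, r, d, a; then e, n, t, k, x; then p, u, m, q; then f.
That covers every other element, and nothing is given below h, so h is the minimum.

h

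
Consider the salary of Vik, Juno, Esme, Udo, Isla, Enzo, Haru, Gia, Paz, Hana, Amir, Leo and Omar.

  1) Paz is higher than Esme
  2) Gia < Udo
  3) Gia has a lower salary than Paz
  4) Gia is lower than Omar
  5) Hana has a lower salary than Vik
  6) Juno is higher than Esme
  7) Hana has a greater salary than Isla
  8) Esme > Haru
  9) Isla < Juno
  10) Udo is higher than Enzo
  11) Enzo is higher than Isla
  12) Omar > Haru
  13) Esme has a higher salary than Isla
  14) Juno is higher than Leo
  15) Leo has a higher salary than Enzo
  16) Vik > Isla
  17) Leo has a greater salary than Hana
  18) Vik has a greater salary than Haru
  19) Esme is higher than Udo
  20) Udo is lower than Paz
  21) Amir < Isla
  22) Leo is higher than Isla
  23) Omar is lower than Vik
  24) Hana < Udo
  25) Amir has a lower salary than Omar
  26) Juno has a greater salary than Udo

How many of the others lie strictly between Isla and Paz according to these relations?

Chaining upward from Isla reaches: Enzo, Hana, Udo, Esme, Vik, Leo, Juno.
Chaining downward from Paz reaches: Gia, Amir, Haru, Enzo, Hana, Udo, Esme.
Strictly between Isla and Paz are those in both lists: Enzo, Hana, Udo, Esme — 4 elements.

4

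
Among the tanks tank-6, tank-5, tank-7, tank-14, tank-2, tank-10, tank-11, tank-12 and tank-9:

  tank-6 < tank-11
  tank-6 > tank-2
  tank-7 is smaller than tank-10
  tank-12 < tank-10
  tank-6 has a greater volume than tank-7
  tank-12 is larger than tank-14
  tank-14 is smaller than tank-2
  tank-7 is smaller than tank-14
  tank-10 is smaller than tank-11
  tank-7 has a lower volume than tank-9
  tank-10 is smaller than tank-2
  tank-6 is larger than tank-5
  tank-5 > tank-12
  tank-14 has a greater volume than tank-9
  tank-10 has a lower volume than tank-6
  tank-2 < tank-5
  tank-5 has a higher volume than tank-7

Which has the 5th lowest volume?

Piecing the relations together gives one ordering: tank-7 < tank-9 < tank-14 < tank-12 < tank-10 < tank-2 < tank-5 < tank-6 < tank-11.
The 5th smallest is tank-10.

tank-10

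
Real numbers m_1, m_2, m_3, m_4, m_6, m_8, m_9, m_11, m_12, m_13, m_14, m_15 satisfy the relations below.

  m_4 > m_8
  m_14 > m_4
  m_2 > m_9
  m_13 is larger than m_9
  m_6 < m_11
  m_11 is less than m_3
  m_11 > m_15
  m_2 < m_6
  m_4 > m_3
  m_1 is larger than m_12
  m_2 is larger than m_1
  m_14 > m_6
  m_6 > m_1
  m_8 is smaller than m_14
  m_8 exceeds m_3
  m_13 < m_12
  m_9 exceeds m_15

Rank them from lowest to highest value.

The consecutive links are each given: m_15 < m_9; m_9 < m_13; m_13 < m_12; m_12 < m_1; m_1 < m_2; m_2 < m_6; m_6 < m_11; m_11 < m_3; m_3 < m_8; m_8 < m_4; m_4 < m_14.

m_15 < m_9 < m_13 < m_12 < m_1 < m_2 < m_6 < m_11 < m_3 < m_8 < m_4 < m_14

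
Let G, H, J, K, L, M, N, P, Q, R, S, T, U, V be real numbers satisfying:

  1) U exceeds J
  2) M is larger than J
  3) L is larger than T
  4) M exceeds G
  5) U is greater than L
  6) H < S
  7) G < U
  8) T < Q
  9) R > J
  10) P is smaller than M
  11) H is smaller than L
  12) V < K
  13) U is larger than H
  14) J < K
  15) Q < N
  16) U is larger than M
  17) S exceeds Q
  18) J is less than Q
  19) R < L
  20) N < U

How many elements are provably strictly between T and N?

Chaining upward from T reaches: Q, S, L, U.
Chaining downward from N reaches: J, Q.
Strictly between T and N are those in both lists: Q — 1 element.

1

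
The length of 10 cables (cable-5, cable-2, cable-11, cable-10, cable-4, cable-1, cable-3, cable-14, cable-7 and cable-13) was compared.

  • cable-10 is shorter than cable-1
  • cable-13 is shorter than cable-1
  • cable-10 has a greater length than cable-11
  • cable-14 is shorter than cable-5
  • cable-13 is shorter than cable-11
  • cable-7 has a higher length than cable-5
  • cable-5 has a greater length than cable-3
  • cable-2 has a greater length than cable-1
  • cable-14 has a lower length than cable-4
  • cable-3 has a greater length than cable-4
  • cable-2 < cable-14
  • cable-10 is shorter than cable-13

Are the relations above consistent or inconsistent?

We have cable-13 < cable-11 stated directly, yet also cable-11 < cable-10 < cable-13 by chaining the others — so cable-11 < cable-13. Contradiction.

inconsistent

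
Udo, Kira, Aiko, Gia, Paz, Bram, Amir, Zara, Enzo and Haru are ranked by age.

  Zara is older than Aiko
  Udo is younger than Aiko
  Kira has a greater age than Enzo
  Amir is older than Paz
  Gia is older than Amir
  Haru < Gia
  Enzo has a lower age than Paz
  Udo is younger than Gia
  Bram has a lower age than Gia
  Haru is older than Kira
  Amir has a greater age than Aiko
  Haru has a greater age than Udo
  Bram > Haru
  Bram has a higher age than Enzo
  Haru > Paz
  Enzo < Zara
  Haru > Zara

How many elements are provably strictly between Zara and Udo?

The relations place Udo below Zara. An element lies strictly between them when it is forced above Udo and also forced below Zara.
Above Udo: {Aiko, Amir, Haru, Bram, Gia}. Below Zara: {Aiko, Enzo}.
Intersection: {Aiko} — 1.

1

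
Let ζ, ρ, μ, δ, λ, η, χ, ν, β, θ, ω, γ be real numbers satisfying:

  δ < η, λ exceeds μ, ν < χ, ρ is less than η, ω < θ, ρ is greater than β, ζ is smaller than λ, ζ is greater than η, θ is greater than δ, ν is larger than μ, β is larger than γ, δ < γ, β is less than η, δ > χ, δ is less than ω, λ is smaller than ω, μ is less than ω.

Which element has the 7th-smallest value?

Piecing the relations together gives one ordering: μ < ν < χ < δ < γ < β < ρ < η < ζ < λ < ω < θ.
The 7th smallest is ρ.

ρ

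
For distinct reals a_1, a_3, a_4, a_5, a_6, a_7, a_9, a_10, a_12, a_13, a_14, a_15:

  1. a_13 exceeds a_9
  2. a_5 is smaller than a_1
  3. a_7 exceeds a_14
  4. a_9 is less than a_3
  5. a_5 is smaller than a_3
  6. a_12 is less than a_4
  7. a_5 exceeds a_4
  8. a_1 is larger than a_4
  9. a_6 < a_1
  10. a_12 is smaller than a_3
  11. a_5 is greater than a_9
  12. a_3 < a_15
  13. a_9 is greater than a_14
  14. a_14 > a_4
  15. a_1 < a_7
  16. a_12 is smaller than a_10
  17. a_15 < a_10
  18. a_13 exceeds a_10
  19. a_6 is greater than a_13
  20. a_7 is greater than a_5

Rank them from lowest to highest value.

a_12 < a_4 < a_14 < a_9 < a_5 < a_3 < a_15 < a_10 < a_13 < a_6 < a_1 < a_7

The consecutive links are each given: a_12 < a_4; a_4 < a_14; a_14 < a_9; a_9 < a_5; a_5 < a_3; a_3 < a_15; a_15 < a_10; a_10 < a_13; a_13 < a_6; a_6 < a_1; a_1 < a_7.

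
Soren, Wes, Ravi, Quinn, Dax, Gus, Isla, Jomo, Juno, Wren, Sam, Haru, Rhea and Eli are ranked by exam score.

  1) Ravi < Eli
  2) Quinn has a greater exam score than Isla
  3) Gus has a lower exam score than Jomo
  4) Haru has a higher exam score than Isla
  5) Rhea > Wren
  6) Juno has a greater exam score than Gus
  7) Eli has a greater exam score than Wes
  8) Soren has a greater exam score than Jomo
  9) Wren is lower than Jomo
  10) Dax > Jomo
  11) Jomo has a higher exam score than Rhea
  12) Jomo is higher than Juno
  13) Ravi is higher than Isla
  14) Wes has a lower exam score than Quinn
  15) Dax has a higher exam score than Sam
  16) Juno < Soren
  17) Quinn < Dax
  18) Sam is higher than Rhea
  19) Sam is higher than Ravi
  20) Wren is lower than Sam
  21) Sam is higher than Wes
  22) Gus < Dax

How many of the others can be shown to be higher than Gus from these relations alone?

From Gus the given relations immediately reach Juno, Jomo, Dax.
From those, Soren — 4 in total.
No other element is forced above Gus by the given relations, so the count is 4.

4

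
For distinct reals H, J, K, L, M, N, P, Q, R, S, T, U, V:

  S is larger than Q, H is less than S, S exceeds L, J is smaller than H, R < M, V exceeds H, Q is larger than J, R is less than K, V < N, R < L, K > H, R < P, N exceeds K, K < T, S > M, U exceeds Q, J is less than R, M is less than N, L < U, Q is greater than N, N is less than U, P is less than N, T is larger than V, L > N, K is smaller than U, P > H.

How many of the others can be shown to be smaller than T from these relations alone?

The elements the relations force below T are J, H, R, K, V — no chain reaches any other.
That is 5.

5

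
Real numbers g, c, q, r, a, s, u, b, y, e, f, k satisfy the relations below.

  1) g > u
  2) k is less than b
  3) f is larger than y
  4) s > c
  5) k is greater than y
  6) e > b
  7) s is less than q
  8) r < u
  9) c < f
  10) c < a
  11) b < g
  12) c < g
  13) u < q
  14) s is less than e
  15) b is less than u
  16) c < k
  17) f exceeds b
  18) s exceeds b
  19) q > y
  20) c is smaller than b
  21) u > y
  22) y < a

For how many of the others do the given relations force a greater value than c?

9

The elements the relations force above c are k, b, f, s, u, e, a, g, q — no chain reaches any other.
That is 9.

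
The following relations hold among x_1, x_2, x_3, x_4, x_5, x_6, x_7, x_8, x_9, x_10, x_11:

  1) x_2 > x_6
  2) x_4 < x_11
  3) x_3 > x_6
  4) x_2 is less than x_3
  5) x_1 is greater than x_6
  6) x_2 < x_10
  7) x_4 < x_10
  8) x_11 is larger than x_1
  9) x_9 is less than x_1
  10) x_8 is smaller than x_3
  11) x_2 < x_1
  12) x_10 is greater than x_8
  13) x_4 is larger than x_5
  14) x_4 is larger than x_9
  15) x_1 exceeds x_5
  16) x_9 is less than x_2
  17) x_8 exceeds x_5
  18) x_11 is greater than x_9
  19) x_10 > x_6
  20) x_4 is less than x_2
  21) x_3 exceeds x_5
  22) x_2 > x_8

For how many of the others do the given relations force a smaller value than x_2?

Directly below x_2: x_6, x_9, x_4, x_8.
One step further: x_5 (5 so far).
No other element is forced below x_2 by the given relations, so the count is 5.

5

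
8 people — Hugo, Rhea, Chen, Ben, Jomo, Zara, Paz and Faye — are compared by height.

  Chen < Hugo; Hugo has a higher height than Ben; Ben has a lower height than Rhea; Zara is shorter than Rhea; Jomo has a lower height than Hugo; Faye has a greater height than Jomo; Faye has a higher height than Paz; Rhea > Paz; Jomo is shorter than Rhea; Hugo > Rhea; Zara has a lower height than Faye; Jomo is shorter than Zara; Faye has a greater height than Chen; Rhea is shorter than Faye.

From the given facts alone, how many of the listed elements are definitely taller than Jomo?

Directly above Jomo: Zara, Rhea, Hugo, Faye.
Nothing else is reachable above Jomo; 4 in all.

4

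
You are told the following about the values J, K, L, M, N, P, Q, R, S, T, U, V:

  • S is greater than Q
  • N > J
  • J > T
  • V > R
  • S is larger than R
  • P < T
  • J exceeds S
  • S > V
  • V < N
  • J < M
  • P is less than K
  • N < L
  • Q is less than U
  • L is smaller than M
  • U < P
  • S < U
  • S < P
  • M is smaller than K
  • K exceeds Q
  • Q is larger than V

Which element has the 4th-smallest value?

S

Piecing the relations together gives one ordering: R < V < Q < S < U < P < T < J < N < L < M < K.
The 4th smallest is S.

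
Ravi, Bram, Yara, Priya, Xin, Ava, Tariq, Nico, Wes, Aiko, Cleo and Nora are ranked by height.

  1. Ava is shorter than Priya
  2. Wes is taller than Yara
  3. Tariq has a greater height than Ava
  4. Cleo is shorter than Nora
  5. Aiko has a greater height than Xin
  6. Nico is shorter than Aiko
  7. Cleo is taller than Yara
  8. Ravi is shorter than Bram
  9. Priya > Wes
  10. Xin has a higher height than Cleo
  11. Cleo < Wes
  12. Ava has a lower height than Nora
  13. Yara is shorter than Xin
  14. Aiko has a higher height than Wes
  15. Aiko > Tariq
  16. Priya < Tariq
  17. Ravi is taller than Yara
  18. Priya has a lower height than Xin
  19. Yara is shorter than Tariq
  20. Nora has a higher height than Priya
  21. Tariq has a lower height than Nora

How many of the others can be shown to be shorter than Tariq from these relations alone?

Directly below Tariq: Ava, Yara, Priya.
One step further: Wes (4 so far).
One step further: Cleo (5 so far).
Nothing else is reachable below Tariq; 5 in all.

5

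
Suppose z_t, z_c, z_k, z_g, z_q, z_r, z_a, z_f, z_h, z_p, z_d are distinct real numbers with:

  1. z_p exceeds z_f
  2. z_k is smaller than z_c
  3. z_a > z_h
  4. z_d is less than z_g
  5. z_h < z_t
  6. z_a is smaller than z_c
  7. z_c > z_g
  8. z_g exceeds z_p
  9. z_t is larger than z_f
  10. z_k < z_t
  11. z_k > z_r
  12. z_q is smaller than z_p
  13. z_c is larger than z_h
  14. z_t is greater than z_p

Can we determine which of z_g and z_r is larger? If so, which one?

undetermined

Following every chain through z_r: above z_r we get z_k, z_c, z_t.
z_g is not reached, and no chain runs the other way from z_g to z_r.
So the given relations leave the order of z_r and z_g undetermined.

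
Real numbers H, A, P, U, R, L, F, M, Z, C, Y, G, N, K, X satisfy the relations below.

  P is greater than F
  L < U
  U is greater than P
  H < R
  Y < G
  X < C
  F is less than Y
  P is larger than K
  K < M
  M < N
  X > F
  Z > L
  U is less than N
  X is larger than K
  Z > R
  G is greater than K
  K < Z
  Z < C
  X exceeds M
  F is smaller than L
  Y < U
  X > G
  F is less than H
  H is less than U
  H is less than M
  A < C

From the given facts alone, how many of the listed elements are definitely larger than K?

From K the given relations immediately reach M, P, G, Z, X.
From those, U, N, C — 8 in total.
No other element is forced above K by the given relations, so the count is 8.

8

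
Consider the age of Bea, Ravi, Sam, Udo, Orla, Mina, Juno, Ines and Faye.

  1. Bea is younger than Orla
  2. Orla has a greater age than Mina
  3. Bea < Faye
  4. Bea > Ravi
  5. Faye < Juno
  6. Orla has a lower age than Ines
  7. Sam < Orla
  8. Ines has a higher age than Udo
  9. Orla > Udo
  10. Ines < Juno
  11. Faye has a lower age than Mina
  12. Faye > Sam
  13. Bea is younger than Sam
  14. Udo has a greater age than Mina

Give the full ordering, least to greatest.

Ravi < Bea < Sam < Faye < Mina < Udo < Orla < Ines < Juno

Nothing is placed below Ravi, so it is least; from there Ravi < Bea; Bea < Sam; Sam < Faye; Faye < Mina; Mina < Udo; Udo < Orla; Orla < Ines; Ines < Juno, each given directly.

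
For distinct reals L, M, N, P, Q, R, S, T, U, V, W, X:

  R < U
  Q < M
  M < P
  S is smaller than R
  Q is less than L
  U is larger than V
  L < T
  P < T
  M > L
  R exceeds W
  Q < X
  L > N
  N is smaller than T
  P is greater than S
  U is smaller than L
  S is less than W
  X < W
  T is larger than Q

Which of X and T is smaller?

X

Following the relations from X: X < W < R < U < L < M < P < T.
So X < T; X is the smaller of the two.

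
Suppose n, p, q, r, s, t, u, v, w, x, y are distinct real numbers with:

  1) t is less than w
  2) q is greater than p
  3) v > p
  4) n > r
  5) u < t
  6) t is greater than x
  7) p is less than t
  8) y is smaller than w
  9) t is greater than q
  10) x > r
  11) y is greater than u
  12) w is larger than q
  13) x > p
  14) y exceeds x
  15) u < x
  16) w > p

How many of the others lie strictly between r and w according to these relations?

3

The relations place r below w. An element lies strictly between them when it is forced above r and also forced below w.
Above r: {n, x, y, t}. Below w: {u, p, q, x, y, t}.
Intersection: {x, y, t} — 3.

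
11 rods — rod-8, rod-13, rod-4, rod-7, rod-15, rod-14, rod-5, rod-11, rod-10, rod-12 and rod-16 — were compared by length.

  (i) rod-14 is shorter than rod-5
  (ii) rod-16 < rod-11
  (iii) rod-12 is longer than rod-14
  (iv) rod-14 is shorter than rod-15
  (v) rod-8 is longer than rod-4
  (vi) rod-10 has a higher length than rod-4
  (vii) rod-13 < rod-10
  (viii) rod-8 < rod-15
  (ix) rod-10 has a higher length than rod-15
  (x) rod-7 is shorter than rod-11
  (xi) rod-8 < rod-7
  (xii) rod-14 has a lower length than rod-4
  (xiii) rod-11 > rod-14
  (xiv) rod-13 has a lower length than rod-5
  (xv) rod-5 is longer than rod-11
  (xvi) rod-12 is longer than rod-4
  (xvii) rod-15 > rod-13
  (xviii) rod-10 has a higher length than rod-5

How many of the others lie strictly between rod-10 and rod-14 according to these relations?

Chaining upward from rod-14 reaches: rod-4, rod-8, rod-12, rod-7, rod-11, rod-15, rod-5.
Chaining downward from rod-10 reaches: rod-13, rod-4, rod-8, rod-16, rod-7, rod-11, rod-15, rod-5.
Strictly between rod-14 and rod-10 are those in both lists: rod-4, rod-8, rod-7, rod-11, rod-15, rod-5 — 6 elements.

6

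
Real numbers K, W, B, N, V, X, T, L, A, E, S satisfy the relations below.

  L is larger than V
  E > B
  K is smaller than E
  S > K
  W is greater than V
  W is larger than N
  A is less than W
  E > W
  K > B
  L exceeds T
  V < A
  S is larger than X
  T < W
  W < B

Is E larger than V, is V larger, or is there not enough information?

V < A and A < W give V < W.
Then W < B extends the chain to B.
With B < K: V < A < W < B < K.
Then K < E extends the chain to E.
So E is larger.

E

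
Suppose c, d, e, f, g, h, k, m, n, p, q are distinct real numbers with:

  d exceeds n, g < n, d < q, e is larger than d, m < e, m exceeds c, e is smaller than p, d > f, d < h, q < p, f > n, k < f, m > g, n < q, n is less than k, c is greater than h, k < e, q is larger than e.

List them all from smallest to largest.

The consecutive links are each given: g < n; n < k; k < f; f < d; d < h; h < c; c < m; m < e; e < q; q < p.

g < n < k < f < d < h < c < m < e < q < p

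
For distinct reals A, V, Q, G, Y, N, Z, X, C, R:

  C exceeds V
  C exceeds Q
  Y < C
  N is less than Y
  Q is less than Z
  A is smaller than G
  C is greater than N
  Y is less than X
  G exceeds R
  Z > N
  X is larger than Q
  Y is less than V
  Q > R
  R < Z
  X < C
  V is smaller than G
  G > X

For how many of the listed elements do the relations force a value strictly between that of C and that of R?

The relations place R below C. An element lies strictly between them when it is forced above R and also forced below C.
Above R: {Q, X, Z, G}. Below C: {N, Y, Q, X, V}.
Intersection: {Q, X} — 2.

2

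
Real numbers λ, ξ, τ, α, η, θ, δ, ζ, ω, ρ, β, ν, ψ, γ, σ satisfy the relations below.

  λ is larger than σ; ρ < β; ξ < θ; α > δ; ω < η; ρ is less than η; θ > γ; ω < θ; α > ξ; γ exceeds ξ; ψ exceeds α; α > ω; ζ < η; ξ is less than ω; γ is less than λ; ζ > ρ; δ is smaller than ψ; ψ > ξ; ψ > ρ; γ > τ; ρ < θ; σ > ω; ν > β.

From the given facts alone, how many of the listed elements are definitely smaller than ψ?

The elements the relations force below ψ are ξ, ω, δ, ρ, α — no chain reaches any other.
That is 5.

5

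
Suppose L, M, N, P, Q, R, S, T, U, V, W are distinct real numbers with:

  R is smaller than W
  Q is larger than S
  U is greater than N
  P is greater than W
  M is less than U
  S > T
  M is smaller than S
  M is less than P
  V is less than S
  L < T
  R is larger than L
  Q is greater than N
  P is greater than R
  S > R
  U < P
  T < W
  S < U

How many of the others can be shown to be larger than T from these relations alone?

5

The elements the relations force above T are W, S, U, P, Q — no chain reaches any other.
That is 5.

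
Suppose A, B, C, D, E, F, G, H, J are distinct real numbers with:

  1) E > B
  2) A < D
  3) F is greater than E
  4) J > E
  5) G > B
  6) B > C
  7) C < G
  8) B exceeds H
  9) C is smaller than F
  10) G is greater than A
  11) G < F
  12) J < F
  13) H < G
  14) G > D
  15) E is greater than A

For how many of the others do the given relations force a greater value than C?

5

The elements the relations force above C are B, E, J, G, F — no chain reaches any other.
That is 5.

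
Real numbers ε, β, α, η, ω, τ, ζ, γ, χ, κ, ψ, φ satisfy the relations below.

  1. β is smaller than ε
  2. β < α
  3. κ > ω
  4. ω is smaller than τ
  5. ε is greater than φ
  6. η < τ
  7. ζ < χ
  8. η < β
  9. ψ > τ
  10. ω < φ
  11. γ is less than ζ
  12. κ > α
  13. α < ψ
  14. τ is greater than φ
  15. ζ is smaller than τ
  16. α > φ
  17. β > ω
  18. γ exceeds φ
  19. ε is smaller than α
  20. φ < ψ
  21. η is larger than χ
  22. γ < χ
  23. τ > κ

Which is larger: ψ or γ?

ψ

The relevant relations are γ < ζ; ζ < χ; χ < η; η < β; β < ε; ε < α; α < κ; κ < τ; τ < ψ.
Chaining these gives γ < ζ < χ < η < β < ε < α < κ < τ < ψ.
So γ < ψ; ψ is the larger of the two.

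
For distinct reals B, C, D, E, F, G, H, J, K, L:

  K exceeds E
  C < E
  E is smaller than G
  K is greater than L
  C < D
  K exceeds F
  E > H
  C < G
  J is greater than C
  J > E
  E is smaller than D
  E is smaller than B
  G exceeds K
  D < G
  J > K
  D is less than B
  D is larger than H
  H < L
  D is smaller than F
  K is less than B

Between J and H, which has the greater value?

H < E and E < D give H < D.
Then D < F extends the chain to F.
With F < K: H < E < D < F < K.
With K < J: H < E < D < F < K < J.
So H < J; J is the larger of the two.

J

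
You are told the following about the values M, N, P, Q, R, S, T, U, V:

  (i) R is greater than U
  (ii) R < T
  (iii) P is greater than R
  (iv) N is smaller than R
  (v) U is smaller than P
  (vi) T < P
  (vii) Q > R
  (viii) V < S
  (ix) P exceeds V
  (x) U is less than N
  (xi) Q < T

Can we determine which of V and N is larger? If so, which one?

undetermined

Following every chain through N: above N we get R, Q, T, P; below N we get U.
V is not reached, and no chain runs the other way from V to N.
So the given relations leave the order of N and V undetermined.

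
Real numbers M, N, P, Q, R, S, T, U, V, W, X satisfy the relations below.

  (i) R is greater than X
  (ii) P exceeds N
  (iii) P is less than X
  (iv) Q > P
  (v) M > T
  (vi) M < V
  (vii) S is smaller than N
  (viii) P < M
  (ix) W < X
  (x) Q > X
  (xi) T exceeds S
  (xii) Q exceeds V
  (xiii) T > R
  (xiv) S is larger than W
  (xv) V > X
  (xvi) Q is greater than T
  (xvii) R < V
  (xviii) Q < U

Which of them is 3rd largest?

Chaining the given pairs: W < S < N < P < X < R < T < M < V < Q < U.
The 3rd largest is V.

V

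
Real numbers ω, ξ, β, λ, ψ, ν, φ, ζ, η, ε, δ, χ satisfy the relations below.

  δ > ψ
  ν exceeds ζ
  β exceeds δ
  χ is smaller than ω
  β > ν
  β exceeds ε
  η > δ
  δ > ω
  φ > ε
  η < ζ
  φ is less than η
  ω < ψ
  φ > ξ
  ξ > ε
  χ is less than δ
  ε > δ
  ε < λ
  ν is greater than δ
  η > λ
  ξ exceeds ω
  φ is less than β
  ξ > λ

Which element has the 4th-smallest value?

δ

Piecing the relations together gives one ordering: χ < ω < ψ < δ < ε < λ < ξ < φ < η < ζ < ν < β.
The 4th smallest is δ.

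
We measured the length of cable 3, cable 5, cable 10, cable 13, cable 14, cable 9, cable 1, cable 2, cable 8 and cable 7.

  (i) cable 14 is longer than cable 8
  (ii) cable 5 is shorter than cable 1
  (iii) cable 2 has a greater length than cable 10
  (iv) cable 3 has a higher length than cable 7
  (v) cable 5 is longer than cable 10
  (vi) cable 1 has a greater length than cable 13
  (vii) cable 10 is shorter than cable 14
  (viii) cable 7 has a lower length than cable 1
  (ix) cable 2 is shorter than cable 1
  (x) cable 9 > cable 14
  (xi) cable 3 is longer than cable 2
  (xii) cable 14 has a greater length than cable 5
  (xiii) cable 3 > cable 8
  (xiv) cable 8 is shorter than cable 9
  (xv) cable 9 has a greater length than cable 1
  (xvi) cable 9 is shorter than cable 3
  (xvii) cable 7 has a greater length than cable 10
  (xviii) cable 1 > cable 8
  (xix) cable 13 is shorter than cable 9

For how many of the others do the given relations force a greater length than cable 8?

The elements the relations force above cable 8 are cable 14, cable 1, cable 9, cable 3 — no chain reaches any other.
That is 4.

4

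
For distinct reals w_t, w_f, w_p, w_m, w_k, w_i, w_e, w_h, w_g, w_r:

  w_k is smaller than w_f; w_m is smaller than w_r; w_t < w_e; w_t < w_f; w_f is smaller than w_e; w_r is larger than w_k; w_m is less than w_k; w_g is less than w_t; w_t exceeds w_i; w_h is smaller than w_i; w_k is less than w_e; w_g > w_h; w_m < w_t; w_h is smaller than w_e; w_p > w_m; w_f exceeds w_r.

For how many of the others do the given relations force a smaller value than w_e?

The elements the relations force below w_e are w_h, w_g, w_m, w_i, w_t, w_k, w_r, w_f — no chain reaches any other.
That is 8.

8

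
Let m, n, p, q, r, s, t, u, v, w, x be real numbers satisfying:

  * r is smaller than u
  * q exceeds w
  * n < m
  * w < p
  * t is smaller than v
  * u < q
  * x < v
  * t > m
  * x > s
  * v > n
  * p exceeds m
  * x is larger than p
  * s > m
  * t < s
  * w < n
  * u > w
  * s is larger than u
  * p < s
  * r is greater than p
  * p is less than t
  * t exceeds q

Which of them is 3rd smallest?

m

The consecutive relations fix a unique order: w < n < m < p < r < u < q < t < s < x < v.
The 3rd smallest is m.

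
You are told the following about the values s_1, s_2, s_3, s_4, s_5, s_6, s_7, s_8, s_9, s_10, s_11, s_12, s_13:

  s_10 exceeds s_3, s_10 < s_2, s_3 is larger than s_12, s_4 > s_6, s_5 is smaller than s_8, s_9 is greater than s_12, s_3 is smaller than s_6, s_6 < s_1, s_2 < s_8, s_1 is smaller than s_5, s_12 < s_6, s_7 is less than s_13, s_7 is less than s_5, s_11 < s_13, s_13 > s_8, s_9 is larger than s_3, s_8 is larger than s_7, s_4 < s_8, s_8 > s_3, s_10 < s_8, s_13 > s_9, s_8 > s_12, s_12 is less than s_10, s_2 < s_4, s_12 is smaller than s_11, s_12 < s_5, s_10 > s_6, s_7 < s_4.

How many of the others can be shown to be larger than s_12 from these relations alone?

The elements the relations force above s_12 are s_3, s_9, s_6, s_10, s_1, s_2, s_5, s_4, s_8, s_11, s_13 — no chain reaches any other.
That is 11.

11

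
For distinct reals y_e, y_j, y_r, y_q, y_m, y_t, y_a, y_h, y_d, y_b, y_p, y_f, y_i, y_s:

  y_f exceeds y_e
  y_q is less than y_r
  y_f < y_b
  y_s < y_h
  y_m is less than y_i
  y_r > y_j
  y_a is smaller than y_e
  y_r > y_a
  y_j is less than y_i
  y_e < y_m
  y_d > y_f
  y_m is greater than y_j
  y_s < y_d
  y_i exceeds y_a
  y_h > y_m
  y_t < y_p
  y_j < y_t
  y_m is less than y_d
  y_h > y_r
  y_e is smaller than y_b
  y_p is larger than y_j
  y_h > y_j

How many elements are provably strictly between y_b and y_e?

1

The relations place y_e below y_b. An element lies strictly between them when it is forced above y_e and also forced below y_b.
Above y_e: {y_f, y_m, y_d, y_i, y_h}. Below y_b: {y_a, y_f}.
Intersection: {y_f} — 1.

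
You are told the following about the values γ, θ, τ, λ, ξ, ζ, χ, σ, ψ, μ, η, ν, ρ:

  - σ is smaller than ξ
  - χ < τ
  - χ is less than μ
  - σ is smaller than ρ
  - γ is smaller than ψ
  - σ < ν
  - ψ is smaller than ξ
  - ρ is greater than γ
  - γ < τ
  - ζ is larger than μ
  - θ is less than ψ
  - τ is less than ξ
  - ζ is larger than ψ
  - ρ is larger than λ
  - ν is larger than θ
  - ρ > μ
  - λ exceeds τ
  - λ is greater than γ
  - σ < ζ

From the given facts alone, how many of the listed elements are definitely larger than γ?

6

From γ the given relations immediately reach ψ, τ, λ, ρ.
From those, ζ, ξ — 6 in total.
Nothing else is reachable above γ; 6 in all.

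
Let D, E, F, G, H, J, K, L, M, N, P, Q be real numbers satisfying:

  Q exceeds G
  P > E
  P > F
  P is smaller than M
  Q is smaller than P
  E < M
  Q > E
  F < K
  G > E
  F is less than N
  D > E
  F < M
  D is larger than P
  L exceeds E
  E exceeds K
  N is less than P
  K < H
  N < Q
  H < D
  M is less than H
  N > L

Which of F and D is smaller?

F

F < K and K < E give F < E.
Then E < L extends the chain to L.
Then L < N extends the chain to N.
With N < Q: F < K < E < L < N < Q.
Then Q < P extends the chain to P.
Then P < M extends the chain to M.
Then M < H extends the chain to H.
With H < D: F < K < E < L < N < Q < P < M < H < D.
So F < D; F is the smaller of the two.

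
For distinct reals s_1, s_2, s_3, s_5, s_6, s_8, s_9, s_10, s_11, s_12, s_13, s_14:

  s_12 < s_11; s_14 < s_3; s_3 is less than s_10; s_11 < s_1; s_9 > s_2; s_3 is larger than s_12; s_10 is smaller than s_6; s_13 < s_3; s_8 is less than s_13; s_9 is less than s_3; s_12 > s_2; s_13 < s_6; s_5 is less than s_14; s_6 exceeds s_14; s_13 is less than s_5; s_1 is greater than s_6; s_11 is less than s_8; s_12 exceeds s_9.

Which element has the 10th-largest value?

s_12

The consecutive relations fix a unique order: s_2 < s_9 < s_12 < s_11 < s_8 < s_13 < s_5 < s_14 < s_3 < s_10 < s_6 < s_1.
The 10th largest is s_12.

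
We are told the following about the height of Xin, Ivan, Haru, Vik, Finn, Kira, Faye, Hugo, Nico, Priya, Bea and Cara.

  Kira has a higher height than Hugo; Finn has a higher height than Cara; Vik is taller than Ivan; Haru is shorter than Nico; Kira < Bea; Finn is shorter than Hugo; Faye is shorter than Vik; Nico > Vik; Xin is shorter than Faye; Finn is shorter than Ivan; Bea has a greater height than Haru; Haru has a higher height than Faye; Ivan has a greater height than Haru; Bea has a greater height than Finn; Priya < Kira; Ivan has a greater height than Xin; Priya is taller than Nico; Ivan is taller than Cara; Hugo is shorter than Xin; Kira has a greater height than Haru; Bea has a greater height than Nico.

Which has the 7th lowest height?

Ivan

Chaining the given pairs: Cara < Finn < Hugo < Xin < Faye < Haru < Ivan < Vik < Nico < Priya < Kira < Bea.
The 7th smallest is Ivan.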